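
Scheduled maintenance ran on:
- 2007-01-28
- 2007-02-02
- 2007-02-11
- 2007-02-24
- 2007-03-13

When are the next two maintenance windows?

The spacing grows by 4 each time: 5, 9, 13, 17 days.
Next gap: 21 days. 2007-03-13 + 21 days = 2007-04-03.
Next gap: 25 days. 2007-04-03 + 25 days = 2007-04-28.

2007-04-03, 2007-04-28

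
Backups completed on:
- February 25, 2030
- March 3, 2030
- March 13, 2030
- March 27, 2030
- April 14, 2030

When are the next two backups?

The spacing grows by 4 each time: 6, 10, 14, 18 days.
Next gap: 22 days. April 14, 2030 + 22 days = May 6, 2030.
Next gap: 26 days. May 6, 2030 + 26 days = June 1, 2030.

May 6, 2030; June 1, 2030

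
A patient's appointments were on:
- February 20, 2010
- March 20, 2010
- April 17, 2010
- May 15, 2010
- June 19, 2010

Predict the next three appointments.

July 17, 2010; August 21, 2010; September 18, 2010

Gaps: 28, 28, 28, 35 days — a mix of 28 and 35. Every date is a Saturday.
Each is the 3rd Saturday of its month.
3rd Saturday of July 2010: July 17, 2010.
3rd Saturday of August 2010: August 21, 2010.
September 2010 — 3rd Saturday is September 18, 2010.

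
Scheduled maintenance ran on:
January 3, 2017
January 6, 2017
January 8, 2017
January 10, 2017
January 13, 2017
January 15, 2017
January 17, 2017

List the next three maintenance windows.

Every event lands on a Tuesday or Friday or Sunday (gaps cycle 3, 2, 2, 3, 2, 2).
So the schedule is: every Tuesday, Friday and Sunday.
The following Friday is January 20, 2017.
Next Sunday: January 22, 2017.
The following Tuesday is January 24, 2017.

January 20, 2017; January 22, 2017; January 24, 2017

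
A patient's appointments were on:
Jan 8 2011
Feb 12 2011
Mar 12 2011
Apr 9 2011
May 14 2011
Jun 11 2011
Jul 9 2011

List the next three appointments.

Gaps: 35, 28, 28, 35, 28, 28 days — a mix of 28 and 35. Every date is a Saturday.
Each is the 2nd Saturday of its month.
August 2011 — 2nd Saturday is Aug 13 2011.
September 2011 — 2nd Saturday is Sep 10 2011.
October 2011 — 2nd Saturday is Oct 8 2011.

Aug 13 2011, Sep 10 2011, Oct 8 2011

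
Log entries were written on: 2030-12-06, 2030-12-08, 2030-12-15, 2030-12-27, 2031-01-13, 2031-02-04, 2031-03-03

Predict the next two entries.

Intervals are 2, 7, 12, 17, 22, 27 days — an arithmetic progression with common difference 5.
Next gap: 32 days. 2031-03-03 + 32 days = 2031-04-04.
Next gap: 37 days. 2031-04-04 + 37 days = 2031-05-11.

2031-04-04, 2031-05-11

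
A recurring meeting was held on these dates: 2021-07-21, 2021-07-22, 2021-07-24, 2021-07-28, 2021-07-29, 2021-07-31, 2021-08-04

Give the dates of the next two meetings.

Every event lands on a Wednesday or Thursday or Saturday (gaps cycle 1, 2, 4, 1, 2, 4).
So the schedule is: every Wednesday, Thursday and Saturday.
The following Thursday is 2021-08-05.
The following Saturday is 2021-08-07.

2021-08-05, 2021-08-07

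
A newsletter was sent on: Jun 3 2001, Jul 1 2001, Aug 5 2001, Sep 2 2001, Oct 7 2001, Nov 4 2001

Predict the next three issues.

These are Sundays at 28- or 35-day spacing (28, 35, 28, 35, 28).
The pattern: 1st Sunday of the month.
1st Sunday of December 2001: Dec 2 2001.
1st Sunday of January 2002: Jan 6 2002.
February 2002 — 1st Sunday is Feb 3 2002.

Dec 2 2001, Jan 6 2002, Feb 3 2002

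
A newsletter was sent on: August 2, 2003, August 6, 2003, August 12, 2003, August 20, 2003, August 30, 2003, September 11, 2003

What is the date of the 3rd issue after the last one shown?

Gaps: 4, 6, 8, 10, 12 days — each gap is 2 larger than the previous one.
Next gap: 14 days. September 11, 2003 + 14 days = September 25, 2003.
Next gap: 16 days. September 25, 2003 + 16 days = October 11, 2003.
Next gap: 18 days. October 11, 2003 + 18 days = October 29, 2003.

October 29, 2003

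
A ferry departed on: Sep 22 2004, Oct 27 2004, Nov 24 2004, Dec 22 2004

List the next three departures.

Jan 26 2005, Feb 23 2005, Mar 23 2005

All dates are Wednesdays, 35, 28, 28 days apart.
Specifically, the 4th Wednesday of each month.
January 2005 — 4th Wednesday is Jan 26 2005.
February 2005 — 4th Wednesday is Feb 23 2005.
4th Wednesday of March 2005: Mar 23 2005.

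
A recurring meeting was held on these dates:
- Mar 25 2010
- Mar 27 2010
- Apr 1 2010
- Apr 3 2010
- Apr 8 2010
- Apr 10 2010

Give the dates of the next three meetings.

Every event lands on a Thursday or Saturday (gaps cycle 2, 5, 2, 5, 2).
So the schedule is: every Thursday and Saturday.
The following Thursday is Apr 15 2010.
Next Saturday: Apr 17 2010.
Next Thursday: Apr 22 2010.

Apr 15 2010, Apr 17 2010, Apr 22 2010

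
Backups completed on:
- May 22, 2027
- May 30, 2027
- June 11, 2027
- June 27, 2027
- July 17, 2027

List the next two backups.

Gaps: 8, 12, 16, 20 days — each gap is 4 larger than the previous one.
Next gap: 24 days. July 17, 2027 + 24 days = August 10, 2027.
Next gap: 28 days. August 10, 2027 + 28 days = September 7, 2027.

August 10, 2027; September 7, 2027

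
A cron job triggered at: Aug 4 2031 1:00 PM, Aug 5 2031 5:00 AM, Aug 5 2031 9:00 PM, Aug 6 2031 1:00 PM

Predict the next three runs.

Gaps: 16, 16, 16 hours — each event is 16 hours after the previous one.
Aug 6 2031 1:00 PM + 16 h = Aug 7 2031 5:00 AM.
Aug 7 2031 5:00 AM + 16 h = Aug 7 2031 9:00 PM.
Aug 7 2031 9:00 PM + 16 h = Aug 8 2031 1:00 PM.

Aug 7 2031 5:00 AM, Aug 7 2031 9:00 PM, Aug 8 2031 1:00 PM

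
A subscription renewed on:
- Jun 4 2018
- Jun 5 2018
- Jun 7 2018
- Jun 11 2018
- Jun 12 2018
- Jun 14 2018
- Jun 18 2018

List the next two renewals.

The gap pattern 1, 2, 4, 1, 2, 4 repeats every 3 events.
These are the Mondays, Tuesdays and Thursdays of each week.
The following Tuesday is Jun 19 2018.
Next Thursday: Jun 21 2018.

Jun 19 2018, Jun 21 2018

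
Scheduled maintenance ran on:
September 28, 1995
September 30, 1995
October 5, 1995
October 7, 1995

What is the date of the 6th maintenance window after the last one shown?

Gaps: 2, 5, 2 days — not constant, but cyclic with period 2.
The events fall on every Thursday and Saturday.
Next Thursday: October 12, 1995.
The following Saturday is October 14, 1995.
The following Thursday is October 19, 1995.
The following Saturday is October 21, 1995.
The following Thursday is October 26, 1995.
Next Saturday: October 28, 1995.

October 28, 1995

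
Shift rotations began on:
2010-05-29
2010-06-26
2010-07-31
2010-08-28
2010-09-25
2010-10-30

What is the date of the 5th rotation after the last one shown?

2011-03-26

These are Saturdays with 28, 35, 28, 28, 35-day gaps.
Each is the final Saturday of its month — 2010-05-29 is past the 28th, so '4th Saturday' doesn't fit.
Last Saturday of November 2010: 2010-11-27.
Last Saturday of December 2010: 2010-12-25.
January 2011 ends with Saturday 2011-01-29.
February 2011 ends with Saturday 2011-02-26.
March 2011 ends with Saturday 2011-03-26.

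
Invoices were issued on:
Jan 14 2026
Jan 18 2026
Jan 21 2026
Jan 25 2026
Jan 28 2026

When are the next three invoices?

Gaps: 4, 3, 4, 3 days — not constant, but cyclic with period 2.
The events fall on every Wednesday and Sunday.
The following Sunday is Feb 1 2026.
The following Wednesday is Feb 4 2026.
The following Sunday is Feb 8 2026.

Feb 1 2026, Feb 4 2026, Feb 8 2026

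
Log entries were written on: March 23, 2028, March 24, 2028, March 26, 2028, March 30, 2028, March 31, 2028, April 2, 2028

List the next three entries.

April 6, 2028; April 7, 2028; April 9, 2028

Every event lands on a Thursday or Friday or Sunday (gaps cycle 1, 2, 4, 1, 2).
So the schedule is: every Thursday, Friday and Sunday.
Next Thursday: April 6, 2028.
Next Friday: April 7, 2028.
Next Sunday: April 9, 2028.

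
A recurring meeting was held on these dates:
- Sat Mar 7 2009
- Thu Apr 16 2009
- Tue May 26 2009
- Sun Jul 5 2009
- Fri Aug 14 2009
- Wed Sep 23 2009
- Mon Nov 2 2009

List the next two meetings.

Sat Dec 12 2009, Thu Jan 21 2010

Every event comes 40 days after the last (40, 40, 40, 40, 40, 40).
Mon Nov 2 2009 + 40 days = Sat Dec 12 2009.
Sat Dec 12 2009 + 40 days = Thu Jan 21 2010.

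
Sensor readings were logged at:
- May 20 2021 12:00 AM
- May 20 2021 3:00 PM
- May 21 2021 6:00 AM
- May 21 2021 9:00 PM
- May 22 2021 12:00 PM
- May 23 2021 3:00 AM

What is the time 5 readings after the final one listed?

May 26 2021 6:00 AM

The interval is a steady 15 hours (15, 15, 15, 15, 15).
May 23 2021 3:00 AM + 15 h = May 23 2021 6:00 PM.
May 23 2021 6:00 PM + 15 h = May 24 2021 9:00 AM.
May 24 2021 9:00 AM + 15 h = May 25 2021 12:00 AM.
May 25 2021 12:00 AM + 15 h = May 25 2021 3:00 PM.
May 25 2021 3:00 PM + 15 h = May 26 2021 6:00 AM.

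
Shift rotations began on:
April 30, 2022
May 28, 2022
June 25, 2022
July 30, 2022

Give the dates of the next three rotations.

August 27, 2022; September 24, 2022; October 29, 2022

All Saturdays; the gaps (28, 28, 35) vary with month length.
This is the last Saturday of each month.
Last Saturday of August 2022: August 27, 2022.
Last Saturday of September 2022: September 24, 2022.
Last Saturday of October 2022: October 29, 2022.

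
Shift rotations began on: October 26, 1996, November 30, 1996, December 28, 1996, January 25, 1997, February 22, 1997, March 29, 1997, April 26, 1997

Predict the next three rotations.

May 31, 1997; June 28, 1997; July 26, 1997

All Saturdays; the gaps (35, 28, 28, 28, 35, 28) vary with month length.
This is the last Saturday of each month.
Last Saturday of May 1997: May 31, 1997.
Last Saturday of June 1997: June 28, 1997.
July 1997 ends with Saturday July 26, 1997.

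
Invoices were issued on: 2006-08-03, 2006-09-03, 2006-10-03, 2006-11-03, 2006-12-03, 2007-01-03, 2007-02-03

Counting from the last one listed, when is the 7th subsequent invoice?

Each date is the 3rd; the gaps (31, 30, 31, 30, 31, 31) track the month lengths.
The rule is the 3rd of each month.
Next: March 2007 → 2007-03-03.
Next: April 2007 → 2007-04-03.
Next: May 2007 → 2007-05-03.
Next: June 2007 → 2007-06-03.
Next: July 2007 → 2007-07-03.
Next: August 2007 → 2007-08-03.
Next: September 2007 → 2007-09-03.

2007-09-03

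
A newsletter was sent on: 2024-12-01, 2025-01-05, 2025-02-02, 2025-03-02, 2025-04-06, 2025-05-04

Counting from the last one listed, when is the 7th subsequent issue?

These are Sundays at 28- or 35-day spacing (35, 28, 28, 35, 28).
The pattern: 1st Sunday of the month.
June 2025 — 1st Sunday is 2025-06-01.
July 2025 — 1st Sunday is 2025-07-06.
August 2025 — 1st Sunday is 2025-08-03.
September 2025 — 1st Sunday is 2025-09-07.
1st Sunday of October 2025: 2025-10-05.
November 2025 — 1st Sunday is 2025-11-02.
December 2025 — 1st Sunday is 2025-12-07.

2025-12-07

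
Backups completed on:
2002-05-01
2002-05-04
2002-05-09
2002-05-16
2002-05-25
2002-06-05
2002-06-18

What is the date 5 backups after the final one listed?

2002-09-21

Intervals are 3, 5, 7, 9, 11, 13 days — an arithmetic progression with common difference 2.
Next gap: 15 days. 2002-06-18 + 15 days = 2002-07-03.
Next gap: 17 days. 2002-07-03 + 17 days = 2002-07-20.
Next gap: 19 days. 2002-07-20 + 19 days = 2002-08-08.
Next gap: 21 days. 2002-08-08 + 21 days = 2002-08-29.
Next gap: 23 days. 2002-08-29 + 23 days = 2002-09-21.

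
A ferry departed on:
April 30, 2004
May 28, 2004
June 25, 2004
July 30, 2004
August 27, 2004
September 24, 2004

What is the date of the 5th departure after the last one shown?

Every date is a Friday; gaps 28, 28, 35, 28, 28 days.
Each is the last Friday of its month (at least one falls on the 29th or later, ruling out '4th Friday').
Last Friday of October 2004: October 29, 2004.
November 2004 ends with Friday November 26, 2004.
December 2004 ends with Friday December 31, 2004.
Last Friday of January 2005: January 28, 2005.
February 2005 ends with Friday February 25, 2005.

February 25, 2005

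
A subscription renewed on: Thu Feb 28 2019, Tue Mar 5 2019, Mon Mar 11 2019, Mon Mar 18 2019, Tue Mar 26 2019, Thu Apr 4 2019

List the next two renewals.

The spacing grows by 1 each time: 5, 6, 7, 8, 9 days.
Next gap: 10 days. Thu Apr 4 2019 + 10 days = Sun Apr 14 2019.
Next gap: 11 days. Sun Apr 14 2019 + 11 days = Thu Apr 25 2019.

Sun Apr 14 2019, Thu Apr 25 2019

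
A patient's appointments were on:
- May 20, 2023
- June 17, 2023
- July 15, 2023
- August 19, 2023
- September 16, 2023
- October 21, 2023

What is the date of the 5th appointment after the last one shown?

March 16, 2024

All dates are Saturdays, 28, 28, 35, 28, 35 days apart.
Specifically, the 3rd Saturday of each month.
3rd Saturday of November 2023: November 18, 2023.
December 2023 — 3rd Saturday is December 16, 2023.
3rd Saturday of January 2024: January 20, 2024.
3rd Saturday of February 2024: February 17, 2024.
3rd Saturday of March 2024: March 16, 2024.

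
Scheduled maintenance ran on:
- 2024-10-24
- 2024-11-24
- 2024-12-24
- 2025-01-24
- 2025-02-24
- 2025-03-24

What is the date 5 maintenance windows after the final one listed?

2025-08-24

Gaps: 31, 30, 31, 31, 28 days — not constant. Every event is on the 24th of the month.
Pattern: the 24th of each month.
April 2025: 2025-04-24.
Next: May 2025 → 2025-05-24.
June 2025: 2025-06-24.
Next: July 2025 → 2025-07-24.
August 2025: 2025-08-24.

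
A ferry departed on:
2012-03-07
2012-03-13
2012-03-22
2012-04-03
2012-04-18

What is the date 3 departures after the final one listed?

2012-06-20

Gaps: 6, 9, 12, 15 days — each gap is 3 larger than the previous one.
Next gap: 18 days. 2012-04-18 + 18 days = 2012-05-06.
Next gap: 21 days. 2012-05-06 + 21 days = 2012-05-27.
Next gap: 24 days. 2012-05-27 + 24 days = 2012-06-20.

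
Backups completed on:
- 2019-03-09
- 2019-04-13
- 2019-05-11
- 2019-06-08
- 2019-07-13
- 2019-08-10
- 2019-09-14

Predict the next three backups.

2019-10-12, 2019-11-09, 2019-12-14

All dates are Saturdays, 35, 28, 28, 35, 28, 35 days apart.
Specifically, the 2nd Saturday of each month.
2nd Saturday of October 2019: 2019-10-12.
2nd Saturday of November 2019: 2019-11-09.
2nd Saturday of December 2019: 2019-12-14.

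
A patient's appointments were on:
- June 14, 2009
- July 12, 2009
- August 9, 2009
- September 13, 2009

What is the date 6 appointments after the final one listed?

Gaps: 28, 28, 35 days — a mix of 28 and 35. Every date is a Sunday.
Each is the 2nd Sunday of its month.
October 2009 — 2nd Sunday is October 11, 2009.
November 2009 — 2nd Sunday is November 8, 2009.
December 2009 — 2nd Sunday is December 13, 2009.
January 2010 — 2nd Sunday is January 10, 2010.
February 2010 — 2nd Sunday is February 14, 2010.
2nd Sunday of March 2010: March 14, 2010.

March 14, 2010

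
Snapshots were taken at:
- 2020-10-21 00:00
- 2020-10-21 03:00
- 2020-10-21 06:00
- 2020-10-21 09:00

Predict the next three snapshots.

The interval is a steady 3 hours (3, 3, 3).
2020-10-21 09:00 + 3 h = 2020-10-21 12:00.
2020-10-21 12:00 + 3 h = 2020-10-21 15:00.
2020-10-21 15:00 + 3 h = 2020-10-21 18:00.

2020-10-21 12:00, 2020-10-21 15:00, 2020-10-21 18:00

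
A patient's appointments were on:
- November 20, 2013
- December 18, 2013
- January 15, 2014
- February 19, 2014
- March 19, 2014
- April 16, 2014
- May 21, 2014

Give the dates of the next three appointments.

June 18, 2014; July 16, 2014; August 20, 2014

Gaps: 28, 28, 35, 28, 28, 35 days — a mix of 28 and 35. Every date is a Wednesday.
Each is the 3rd Wednesday of its month.
3rd Wednesday of June 2014: June 18, 2014.
3rd Wednesday of July 2014: July 16, 2014.
3rd Wednesday of August 2014: August 20, 2014.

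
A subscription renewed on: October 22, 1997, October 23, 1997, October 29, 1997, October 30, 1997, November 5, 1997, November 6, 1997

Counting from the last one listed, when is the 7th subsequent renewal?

The gap pattern 1, 6, 1, 6, 1 repeats every 2 events.
These are the Wednesdays and Thursdays of each week.
Next Wednesday: November 12, 1997.
The following Thursday is November 13, 1997.
The following Wednesday is November 19, 1997.
The following Thursday is November 20, 1997.
Next Wednesday: November 26, 1997.
Next Thursday: November 27, 1997.
The following Wednesday is December 3, 1997.

December 3, 1997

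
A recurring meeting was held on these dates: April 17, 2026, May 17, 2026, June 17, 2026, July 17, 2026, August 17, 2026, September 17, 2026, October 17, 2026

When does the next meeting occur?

Gaps: 30, 31, 30, 31, 31, 30 days — not constant. Every event is on the 17th of the month.
Pattern: the 17th of each month.
November 2026: November 17, 2026.

November 17, 2026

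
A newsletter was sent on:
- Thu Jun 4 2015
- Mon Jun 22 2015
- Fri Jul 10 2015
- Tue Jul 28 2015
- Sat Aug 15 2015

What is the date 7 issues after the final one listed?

Sat Dec 19 2015

Every event comes 18 days after the last (18, 18, 18, 18).
Sat Aug 15 2015 + 18 days = Wed Sep 2 2015.
Wed Sep 2 2015 + 18 days = Sun Sep 20 2015.
Sun Sep 20 2015 + 18 days = Thu Oct 8 2015.
Thu Oct 8 2015 + 18 days = Mon Oct 26 2015.
Mon Oct 26 2015 + 18 days = Fri Nov 13 2015.
Fri Nov 13 2015 + 18 days = Tue Dec 1 2015.
Tue Dec 1 2015 + 18 days = Sat Dec 19 2015.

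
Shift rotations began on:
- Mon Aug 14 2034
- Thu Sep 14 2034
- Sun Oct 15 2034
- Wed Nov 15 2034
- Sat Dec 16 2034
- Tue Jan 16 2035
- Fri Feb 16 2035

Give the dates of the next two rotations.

The spacing is 31, 31, 31, 31, 31, 31 days — always 31 days.
Fri Feb 16 2035 + 31 days = Mon Mar 19 2035.
Mon Mar 19 2035 + 31 days = Thu Apr 19 2035.

Mon Mar 19 2035, Thu Apr 19 2035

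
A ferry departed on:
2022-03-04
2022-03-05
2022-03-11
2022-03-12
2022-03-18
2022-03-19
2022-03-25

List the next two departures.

Every event lands on a Friday or Saturday (gaps cycle 1, 6, 1, 6, 1, 6).
So the schedule is: every Friday and Saturday.
Next Saturday: 2022-03-26.
Next Friday: 2022-04-01.

2022-03-26, 2022-04-01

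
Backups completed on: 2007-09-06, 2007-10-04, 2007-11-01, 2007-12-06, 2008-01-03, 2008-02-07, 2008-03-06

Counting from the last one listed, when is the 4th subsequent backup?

Gaps: 28, 28, 35, 28, 35, 28 days — a mix of 28 and 35. Every date is a Thursday.
Each is the 1st Thursday of its month.
April 2008 — 1st Thursday is 2008-04-03.
May 2008 — 1st Thursday is 2008-05-01.
1st Thursday of June 2008: 2008-06-05.
1st Thursday of July 2008: 2008-07-03.

2008-07-03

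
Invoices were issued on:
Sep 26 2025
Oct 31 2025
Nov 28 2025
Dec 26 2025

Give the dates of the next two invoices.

These are Fridays with 35, 28, 28-day gaps.
Each is the final Friday of its month — Oct 31 2025 is past the 28th, so '4th Friday' doesn't fit.
Last Friday of January 2026: Jan 30 2026.
Last Friday of February 2026: Feb 27 2026.

Jan 30 2026, Feb 27 2026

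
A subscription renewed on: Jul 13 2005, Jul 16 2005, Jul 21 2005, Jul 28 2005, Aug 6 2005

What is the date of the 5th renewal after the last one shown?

Oct 20 2005

Gaps: 3, 5, 7, 9 days — each gap is 2 larger than the previous one.
Next gap: 11 days. Aug 6 2005 + 11 days = Aug 17 2005.
Next gap: 13 days. Aug 17 2005 + 13 days = Aug 30 2005.
Next gap: 15 days. Aug 30 2005 + 15 days = Sep 14 2005.
Next gap: 17 days. Sep 14 2005 + 17 days = Oct 1 2005.
Next gap: 19 days. Oct 1 2005 + 19 days = Oct 20 2005.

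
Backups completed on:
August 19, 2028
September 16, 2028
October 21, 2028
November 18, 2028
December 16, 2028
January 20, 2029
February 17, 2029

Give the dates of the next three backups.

These are Saturdays at 28- or 35-day spacing (28, 35, 28, 28, 35, 28).
The pattern: 3rd Saturday of the month.
March 2029 — 3rd Saturday is March 17, 2029.
3rd Saturday of April 2029: April 21, 2029.
May 2029 — 3rd Saturday is May 19, 2029.

March 17, 2029; April 21, 2029; May 19, 2029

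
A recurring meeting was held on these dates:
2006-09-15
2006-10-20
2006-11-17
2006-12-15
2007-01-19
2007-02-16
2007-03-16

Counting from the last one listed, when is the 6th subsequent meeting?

Gaps: 35, 28, 28, 35, 28, 28 days — a mix of 28 and 35. Every date is a Friday.
Each is the 3rd Friday of its month.
3rd Friday of April 2007: 2007-04-20.
3rd Friday of May 2007: 2007-05-18.
June 2007 — 3rd Friday is 2007-06-15.
July 2007 — 3rd Friday is 2007-07-20.
3rd Friday of August 2007: 2007-08-17.
September 2007 — 3rd Friday is 2007-09-21.

2007-09-21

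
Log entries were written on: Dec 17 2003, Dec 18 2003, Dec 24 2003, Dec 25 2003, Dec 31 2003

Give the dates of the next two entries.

Every event lands on a Wednesday or Thursday (gaps cycle 1, 6, 1, 6).
So the schedule is: every Wednesday and Thursday.
The following Thursday is Jan 1 2004.
The following Wednesday is Jan 7 2004.

Jan 1 2004, Jan 7 2004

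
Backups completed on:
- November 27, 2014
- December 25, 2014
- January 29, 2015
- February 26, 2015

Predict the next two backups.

March 26, 2015; April 30, 2015

All Thursdays; the gaps (28, 35, 28) vary with month length.
This is the last Thursday of each month.
March 2015 ends with Thursday March 26, 2015.
April 2015 ends with Thursday April 30, 2015.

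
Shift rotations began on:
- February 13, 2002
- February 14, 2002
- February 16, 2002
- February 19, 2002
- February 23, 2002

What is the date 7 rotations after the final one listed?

April 20, 2002

Gaps: 1, 2, 3, 4 days — each gap is 1 larger than the previous one.
Next gap: 5 days. February 23, 2002 + 5 days = February 28, 2002.
Next gap: 6 days. February 28, 2002 + 6 days = March 6, 2002.
Next gap: 7 days. March 6, 2002 + 7 days = March 13, 2002.
Next gap: 8 days. March 13, 2002 + 8 days = March 21, 2002.
Next gap: 9 days. March 21, 2002 + 9 days = March 30, 2002.
Next gap: 10 days. March 30, 2002 + 10 days = April 9, 2002.
Next gap: 11 days. April 9, 2002 + 11 days = April 20, 2002.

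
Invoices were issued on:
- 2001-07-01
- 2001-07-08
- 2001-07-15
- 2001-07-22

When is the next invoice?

The spacing is 7, 7, 7 days — always 7 days.
2001-07-22 + 7 days = 2001-07-29.

2001-07-29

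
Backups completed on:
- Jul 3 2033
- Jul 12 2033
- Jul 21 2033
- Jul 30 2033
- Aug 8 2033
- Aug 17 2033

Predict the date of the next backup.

Every event comes 9 days after the last (9, 9, 9, 9, 9).
Aug 17 2033 + 9 days = Aug 26 2033.

Aug 26 2033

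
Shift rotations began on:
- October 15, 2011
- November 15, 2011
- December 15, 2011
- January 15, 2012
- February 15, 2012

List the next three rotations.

Gaps: 31, 30, 31, 31 days — not constant. Every event is on the 15th of the month.
Pattern: the 15th of each month.
Next: March 2012 → March 15, 2012.
April 2012: April 15, 2012.
May 2012: May 15, 2012.

March 15, 2012; April 15, 2012; May 15, 2012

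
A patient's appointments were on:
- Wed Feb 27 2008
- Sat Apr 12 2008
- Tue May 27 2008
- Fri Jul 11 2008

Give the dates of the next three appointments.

Every event comes 45 days after the last (45, 45, 45).
Fri Jul 11 2008 + 45 days = Mon Aug 25 2008.
Mon Aug 25 2008 + 45 days = Thu Oct 9 2008.
Thu Oct 9 2008 + 45 days = Sun Nov 23 2008.

Mon Aug 25 2008, Thu Oct 9 2008, Sun Nov 23 2008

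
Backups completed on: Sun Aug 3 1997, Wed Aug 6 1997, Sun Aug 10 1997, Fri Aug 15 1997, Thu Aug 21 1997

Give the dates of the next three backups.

Thu Aug 28 1997, Fri Sep 5 1997, Sun Sep 14 1997

The spacing grows by 1 each time: 3, 4, 5, 6 days.
Next gap: 7 days. Thu Aug 21 1997 + 7 days = Thu Aug 28 1997.
Next gap: 8 days. Thu Aug 28 1997 + 8 days = Fri Sep 5 1997.
Next gap: 9 days. Fri Sep 5 1997 + 9 days = Sun Sep 14 1997.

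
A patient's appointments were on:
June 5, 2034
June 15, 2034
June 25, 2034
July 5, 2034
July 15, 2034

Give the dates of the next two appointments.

Gaps between consecutive events: 10, 10, 10, 10 days — a constant 10-day interval.
July 15, 2034 + 10 days = July 25, 2034.
July 25, 2034 + 10 days = August 4, 2034.

July 25, 2034; August 4, 2034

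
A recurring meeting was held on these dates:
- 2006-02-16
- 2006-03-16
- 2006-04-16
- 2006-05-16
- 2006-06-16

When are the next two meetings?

Each date is the 16th; the gaps (28, 31, 30, 31) track the month lengths.
The rule is the 16th of each month.
July 2006: 2006-07-16.
August 2006: 2006-08-16.

2006-07-16, 2006-08-16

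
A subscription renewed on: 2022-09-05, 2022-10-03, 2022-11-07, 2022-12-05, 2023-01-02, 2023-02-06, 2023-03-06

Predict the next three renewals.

2023-04-03, 2023-05-01, 2023-06-05

All dates are Mondays, 28, 35, 28, 28, 35, 28 days apart.
Specifically, the 1st Monday of each month.
April 2023 — 1st Monday is 2023-04-03.
May 2023 — 1st Monday is 2023-05-01.
June 2023 — 1st Monday is 2023-06-05.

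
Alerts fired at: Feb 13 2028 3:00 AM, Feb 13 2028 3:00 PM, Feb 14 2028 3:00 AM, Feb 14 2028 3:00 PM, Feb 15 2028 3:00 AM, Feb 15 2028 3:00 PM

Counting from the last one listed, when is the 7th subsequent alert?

Feb 19 2028 3:00 AM

Spacing: 12, 12, 12, 12, 12 h — constant 12 h.
Feb 15 2028 3:00 PM + 12 h = Feb 16 2028 3:00 AM.
Feb 16 2028 3:00 AM + 12 h = Feb 16 2028 3:00 PM.
Feb 16 2028 3:00 PM + 12 h = Feb 17 2028 3:00 AM.
Feb 17 2028 3:00 AM + 12 h = Feb 17 2028 3:00 PM.
Feb 17 2028 3:00 PM + 12 h = Feb 18 2028 3:00 AM.
Feb 18 2028 3:00 AM + 12 h = Feb 18 2028 3:00 PM.
Feb 18 2028 3:00 PM + 12 h = Feb 19 2028 3:00 AM.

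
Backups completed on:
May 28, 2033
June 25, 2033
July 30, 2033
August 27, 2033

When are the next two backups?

September 24, 2033; October 29, 2033

All Saturdays; the gaps (28, 35, 28) vary with month length.
This is the last Saturday of each month.
September 2033 ends with Saturday September 24, 2033.
October 2033 ends with Saturday October 29, 2033.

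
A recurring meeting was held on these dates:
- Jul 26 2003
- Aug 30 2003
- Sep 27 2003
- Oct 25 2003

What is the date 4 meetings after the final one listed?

All Saturdays; the gaps (35, 28, 28) vary with month length.
This is the last Saturday of each month.
November 2003 ends with Saturday Nov 29 2003.
Last Saturday of December 2003: Dec 27 2003.
January 2004 ends with Saturday Jan 31 2004.
February 2004 ends with Saturday Feb 28 2004.

Feb 28 2004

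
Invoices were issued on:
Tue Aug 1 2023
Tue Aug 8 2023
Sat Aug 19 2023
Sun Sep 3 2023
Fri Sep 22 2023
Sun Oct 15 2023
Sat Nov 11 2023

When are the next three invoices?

Tue Dec 12 2023, Tue Jan 16 2024, Sat Feb 24 2024

Intervals are 7, 11, 15, 19, 23, 27 days — an arithmetic progression with common difference 4.
Next gap: 31 days. Sat Nov 11 2023 + 31 days = Tue Dec 12 2023.
Next gap: 35 days. Tue Dec 12 2023 + 35 days = Tue Jan 16 2024.
Next gap: 39 days. Tue Jan 16 2024 + 39 days = Sat Feb 24 2024.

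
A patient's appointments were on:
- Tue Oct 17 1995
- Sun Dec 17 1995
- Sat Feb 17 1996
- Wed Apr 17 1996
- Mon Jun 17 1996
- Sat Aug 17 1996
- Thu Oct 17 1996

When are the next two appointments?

The day-of-month is always 17 (61, 62, 60, 61, 61, 61 days between events).
So this recurs on the 17th of every 2 months.
Next: December 1996 → Tue Dec 17 1996.
Next: February 1997 → Mon Feb 17 1997.

Tue Dec 17 1996, Mon Feb 17 1997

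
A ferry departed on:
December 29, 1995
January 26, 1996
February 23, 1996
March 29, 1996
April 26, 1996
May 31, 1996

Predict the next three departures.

All Fridays; the gaps (28, 28, 35, 28, 35) vary with month length.
This is the last Friday of each month.
Last Friday of June 1996: June 28, 1996.
Last Friday of July 1996: July 26, 1996.
Last Friday of August 1996: August 30, 1996.

June 28, 1996; July 26, 1996; August 30, 1996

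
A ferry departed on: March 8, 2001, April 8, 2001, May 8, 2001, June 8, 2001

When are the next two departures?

Each date is the 8th; the gaps (31, 30, 31) track the month lengths.
The rule is the 8th of each month.
Next: July 2001 → July 8, 2001.
Next: August 2001 → August 8, 2001.

July 8, 2001; August 8, 2001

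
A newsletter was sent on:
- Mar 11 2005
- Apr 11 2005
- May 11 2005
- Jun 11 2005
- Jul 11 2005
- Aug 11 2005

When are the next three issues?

Sep 11 2005, Oct 11 2005, Nov 11 2005

Each date is the 11th; the gaps (31, 30, 31, 30, 31) track the month lengths.
The rule is the 11th of each month.
September 2005: Sep 11 2005.
Next: October 2005 → Oct 11 2005.
Next: November 2005 → Nov 11 2005.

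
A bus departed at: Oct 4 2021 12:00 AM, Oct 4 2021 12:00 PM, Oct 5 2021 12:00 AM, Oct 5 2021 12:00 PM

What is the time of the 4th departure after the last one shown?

Oct 7 2021 12:00 PM

Spacing: 12, 12, 12 h — constant 12 h.
Oct 5 2021 12:00 PM + 12 h = Oct 6 2021 12:00 AM.
Oct 6 2021 12:00 AM + 12 h = Oct 6 2021 12:00 PM.
Oct 6 2021 12:00 PM + 12 h = Oct 7 2021 12:00 AM.
Oct 7 2021 12:00 AM + 12 h = Oct 7 2021 12:00 PM.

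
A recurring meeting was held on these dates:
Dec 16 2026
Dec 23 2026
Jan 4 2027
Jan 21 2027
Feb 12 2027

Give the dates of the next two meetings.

Mar 11 2027, Apr 12 2027

The spacing grows by 5 each time: 7, 12, 17, 22 days.
Next gap: 27 days. Feb 12 2027 + 27 days = Mar 11 2027.
Next gap: 32 days. Mar 11 2027 + 32 days = Apr 12 2027.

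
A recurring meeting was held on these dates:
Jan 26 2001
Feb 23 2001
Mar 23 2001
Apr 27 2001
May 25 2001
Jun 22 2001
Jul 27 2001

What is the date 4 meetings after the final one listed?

Nov 23 2001

These are Fridays at 28- or 35-day spacing (28, 28, 35, 28, 28, 35).
The pattern: 4th Friday of the month.
August 2001 — 4th Friday is Aug 24 2001.
4th Friday of September 2001: Sep 28 2001.
4th Friday of October 2001: Oct 26 2001.
November 2001 — 4th Friday is Nov 23 2001.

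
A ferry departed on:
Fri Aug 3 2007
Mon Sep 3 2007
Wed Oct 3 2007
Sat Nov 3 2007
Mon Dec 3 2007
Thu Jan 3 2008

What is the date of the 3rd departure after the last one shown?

The day-of-month is always 3 (31, 30, 31, 30, 31 days between events).
So this recurs on the 3rd of each month.
February 2008: Sun Feb 3 2008.
Next: March 2008 → Mon Mar 3 2008.
April 2008: Thu Apr 3 2008.

Thu Apr 3 2008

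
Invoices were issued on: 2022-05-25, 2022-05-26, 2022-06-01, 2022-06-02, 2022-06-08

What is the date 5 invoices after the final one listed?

The gap pattern 1, 6, 1, 6 repeats every 2 events.
These are the Wednesdays and Thursdays of each week.
Next Thursday: 2022-06-09.
The following Wednesday is 2022-06-15.
Next Thursday: 2022-06-16.
Next Wednesday: 2022-06-22.
Next Thursday: 2022-06-23.

2022-06-23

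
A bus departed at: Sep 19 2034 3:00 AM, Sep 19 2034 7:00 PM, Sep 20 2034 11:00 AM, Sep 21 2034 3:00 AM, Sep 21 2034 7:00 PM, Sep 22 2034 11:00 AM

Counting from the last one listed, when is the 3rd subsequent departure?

Gaps: 16, 16, 16, 16, 16 hours — each event is 16 hours after the previous one.
Sep 22 2034 11:00 AM + 16 h = Sep 23 2034 3:00 AM.
Sep 23 2034 3:00 AM + 16 h = Sep 23 2034 7:00 PM.
Sep 23 2034 7:00 PM + 16 h = Sep 24 2034 11:00 AM.

Sep 24 2034 11:00 AM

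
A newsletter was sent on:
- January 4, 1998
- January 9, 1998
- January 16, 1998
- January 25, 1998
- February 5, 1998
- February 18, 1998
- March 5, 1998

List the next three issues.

March 22, 1998; April 10, 1998; May 1, 1998

Gaps: 5, 7, 9, 11, 13, 15 days — each gap is 2 larger than the previous one.
Next gap: 17 days. March 5, 1998 + 17 days = March 22, 1998.
Next gap: 19 days. March 22, 1998 + 19 days = April 10, 1998.
Next gap: 21 days. April 10, 1998 + 21 days = May 1, 1998.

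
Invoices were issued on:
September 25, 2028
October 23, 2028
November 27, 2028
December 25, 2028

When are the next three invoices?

These are Mondays at 28- or 35-day spacing (28, 35, 28).
The pattern: 4th Monday of the month.
4th Monday of January 2029: January 22, 2029.
February 2029 — 4th Monday is February 26, 2029.
4th Monday of March 2029: March 26, 2029.

January 22, 2029; February 26, 2029; March 26, 2029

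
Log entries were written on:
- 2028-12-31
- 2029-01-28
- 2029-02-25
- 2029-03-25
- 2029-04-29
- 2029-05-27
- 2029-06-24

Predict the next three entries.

Every date is a Sunday; gaps 28, 28, 28, 35, 28, 28 days.
Each is the last Sunday of its month (at least one falls on the 29th or later, ruling out '4th Sunday').
July 2029 ends with Sunday 2029-07-29.
August 2029 ends with Sunday 2029-08-26.
Last Sunday of September 2029: 2029-09-30.

2029-07-29, 2029-08-26, 2029-09-30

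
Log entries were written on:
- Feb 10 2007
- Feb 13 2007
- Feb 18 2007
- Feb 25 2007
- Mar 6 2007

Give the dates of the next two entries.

Intervals are 3, 5, 7, 9 days — an arithmetic progression with common difference 2.
Next gap: 11 days. Mar 6 2007 + 11 days = Mar 17 2007.
Next gap: 13 days. Mar 17 2007 + 13 days = Mar 30 2007.

Mar 17 2007, Mar 30 2007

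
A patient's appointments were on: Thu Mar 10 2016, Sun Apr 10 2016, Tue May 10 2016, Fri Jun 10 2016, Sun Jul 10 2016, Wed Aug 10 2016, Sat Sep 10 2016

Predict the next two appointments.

Mon Oct 10 2016, Thu Nov 10 2016

Gaps: 31, 30, 31, 30, 31, 31 days — not constant. Every event is on the 10th of the month.
Pattern: the 10th of each month.
October 2016: Mon Oct 10 2016.
November 2016: Thu Nov 10 2016.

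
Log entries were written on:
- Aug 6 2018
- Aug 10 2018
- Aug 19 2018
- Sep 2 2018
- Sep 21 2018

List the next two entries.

Oct 15 2018, Nov 13 2018

Intervals are 4, 9, 14, 19 days — an arithmetic progression with common difference 5.
Next gap: 24 days. Sep 21 2018 + 24 days = Oct 15 2018.
Next gap: 29 days. Oct 15 2018 + 29 days = Nov 13 2018.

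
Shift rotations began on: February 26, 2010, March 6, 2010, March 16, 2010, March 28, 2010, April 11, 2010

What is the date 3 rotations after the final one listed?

June 4, 2010

Gaps: 8, 10, 12, 14 days — each gap is 2 larger than the previous one.
Next gap: 16 days. April 11, 2010 + 16 days = April 27, 2010.
Next gap: 18 days. April 27, 2010 + 18 days = May 15, 2010.
Next gap: 20 days. May 15, 2010 + 20 days = June 4, 2010.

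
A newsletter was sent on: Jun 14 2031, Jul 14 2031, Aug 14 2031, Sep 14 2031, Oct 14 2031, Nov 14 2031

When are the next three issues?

The day-of-month is always 14 (30, 31, 31, 30, 31 days between events).
So this recurs on the 14th of each month.
Next: December 2031 → Dec 14 2031.
Next: January 2032 → Jan 14 2032.
Next: February 2032 → Feb 14 2032.

Dec 14 2031, Jan 14 2032, Feb 14 2032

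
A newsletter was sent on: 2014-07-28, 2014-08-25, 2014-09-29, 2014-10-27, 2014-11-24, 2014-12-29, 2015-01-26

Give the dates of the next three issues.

2015-02-23, 2015-03-30, 2015-04-27

These are Mondays with 28, 35, 28, 28, 35, 28-day gaps.
Each is the final Monday of its month — 2014-09-29 is past the 28th, so '4th Monday' doesn't fit.
February 2015 ends with Monday 2015-02-23.
March 2015 ends with Monday 2015-03-30.
Last Monday of April 2015: 2015-04-27.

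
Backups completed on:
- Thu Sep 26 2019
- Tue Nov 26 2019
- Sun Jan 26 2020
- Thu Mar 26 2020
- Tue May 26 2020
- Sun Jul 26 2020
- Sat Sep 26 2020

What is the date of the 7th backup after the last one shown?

The day-of-month is always 26 (61, 61, 60, 61, 61, 62 days between events).
So this recurs on the 26th of every 2 months.
November 2020: Thu Nov 26 2020.
Next: January 2021 → Tue Jan 26 2021.
March 2021: Fri Mar 26 2021.
Next: May 2021 → Wed May 26 2021.
Next: July 2021 → Mon Jul 26 2021.
September 2021: Sun Sep 26 2021.
November 2021: Fri Nov 26 2021.

Fri Nov 26 2021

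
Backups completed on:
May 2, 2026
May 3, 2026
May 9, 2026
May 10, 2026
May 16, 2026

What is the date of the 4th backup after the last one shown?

The gap pattern 1, 6, 1, 6 repeats every 2 events.
These are the Saturdays and Sundays of each week.
The following Sunday is May 17, 2026.
The following Saturday is May 23, 2026.
The following Sunday is May 24, 2026.
The following Saturday is May 30, 2026.

May 30, 2026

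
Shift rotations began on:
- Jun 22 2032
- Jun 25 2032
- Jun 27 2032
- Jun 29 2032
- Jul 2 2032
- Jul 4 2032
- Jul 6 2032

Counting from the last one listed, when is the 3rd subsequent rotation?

Jul 13 2032

Every event lands on a Tuesday or Friday or Sunday (gaps cycle 3, 2, 2, 3, 2, 2).
So the schedule is: every Tuesday, Friday and Sunday.
Next Friday: Jul 9 2032.
The following Sunday is Jul 11 2032.
The following Tuesday is Jul 13 2032.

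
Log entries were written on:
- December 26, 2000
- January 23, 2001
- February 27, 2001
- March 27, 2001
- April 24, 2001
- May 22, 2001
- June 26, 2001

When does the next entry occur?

July 24, 2001

These are Tuesdays at 28- or 35-day spacing (28, 35, 28, 28, 28, 35).
The pattern: 4th Tuesday of the month.
4th Tuesday of July 2001: July 24, 2001.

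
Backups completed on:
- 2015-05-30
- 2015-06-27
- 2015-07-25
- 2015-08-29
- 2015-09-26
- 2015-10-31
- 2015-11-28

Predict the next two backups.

Every date is a Saturday; gaps 28, 28, 35, 28, 35, 28 days.
Each is the last Saturday of its month (at least one falls on the 29th or later, ruling out '4th Saturday').
December 2015 ends with Saturday 2015-12-26.
January 2016 ends with Saturday 2016-01-30.

2015-12-26, 2016-01-30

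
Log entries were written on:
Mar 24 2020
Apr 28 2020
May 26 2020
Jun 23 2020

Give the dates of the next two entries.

Gaps: 35, 28, 28 days — a mix of 28 and 35. Every date is a Tuesday.
Each is the 4th Tuesday of its month.
July 2020 — 4th Tuesday is Jul 28 2020.
August 2020 — 4th Tuesday is Aug 25 2020.

Jul 28 2020, Aug 25 2020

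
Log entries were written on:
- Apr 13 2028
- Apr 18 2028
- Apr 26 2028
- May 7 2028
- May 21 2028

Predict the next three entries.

Gaps: 5, 8, 11, 14 days — each gap is 3 larger than the previous one.
Next gap: 17 days. May 21 2028 + 17 days = Jun 7 2028.
Next gap: 20 days. Jun 7 2028 + 20 days = Jun 27 2028.
Next gap: 23 days. Jun 27 2028 + 23 days = Jul 20 2028.

Jun 7 2028, Jun 27 2028, Jul 20 2028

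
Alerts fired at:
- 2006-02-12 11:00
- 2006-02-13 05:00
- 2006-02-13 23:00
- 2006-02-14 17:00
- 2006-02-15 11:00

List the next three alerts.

2006-02-16 05:00, 2006-02-16 23:00, 2006-02-17 17:00

The interval is a steady 18 hours (18, 18, 18, 18).
2006-02-15 11:00 + 18 h = 2006-02-16 05:00.
2006-02-16 05:00 + 18 h = 2006-02-16 23:00.
2006-02-16 23:00 + 18 h = 2006-02-17 17:00.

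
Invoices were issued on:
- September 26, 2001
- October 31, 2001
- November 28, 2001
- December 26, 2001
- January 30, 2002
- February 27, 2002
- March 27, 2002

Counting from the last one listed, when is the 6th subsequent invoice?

These are Wednesdays with 35, 28, 28, 35, 28, 28-day gaps.
Each is the final Wednesday of its month — October 31, 2001 is past the 28th, so '4th Wednesday' doesn't fit.
Last Wednesday of April 2002: April 24, 2002.
Last Wednesday of May 2002: May 29, 2002.
June 2002 ends with Wednesday June 26, 2002.
Last Wednesday of July 2002: July 31, 2002.
August 2002 ends with Wednesday August 28, 2002.
September 2002 ends with Wednesday September 25, 2002.

September 25, 2002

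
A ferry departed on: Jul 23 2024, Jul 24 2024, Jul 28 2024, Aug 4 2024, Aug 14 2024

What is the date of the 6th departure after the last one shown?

Intervals are 1, 4, 7, 10 days — an arithmetic progression with common difference 3.
Next gap: 13 days. Aug 14 2024 + 13 days = Aug 27 2024.
Next gap: 16 days. Aug 27 2024 + 16 days = Sep 12 2024.
Next gap: 19 days. Sep 12 2024 + 19 days = Oct 1 2024.
Next gap: 22 days. Oct 1 2024 + 22 days = Oct 23 2024.
Next gap: 25 days. Oct 23 2024 + 25 days = Nov 17 2024.
Next gap: 28 days. Nov 17 2024 + 28 days = Dec 15 2024.

Dec 15 2024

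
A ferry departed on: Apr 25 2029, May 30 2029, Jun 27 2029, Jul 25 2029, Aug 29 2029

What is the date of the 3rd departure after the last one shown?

These are Wednesdays with 35, 28, 28, 35-day gaps.
Each is the final Wednesday of its month — May 30 2029 is past the 28th, so '4th Wednesday' doesn't fit.
Last Wednesday of September 2029: Sep 26 2029.
October 2029 ends with Wednesday Oct 31 2029.
November 2029 ends with Wednesday Nov 28 2029.

Nov 28 2029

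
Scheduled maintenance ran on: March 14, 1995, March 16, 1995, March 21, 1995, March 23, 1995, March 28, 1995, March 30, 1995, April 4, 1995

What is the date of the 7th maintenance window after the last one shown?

The gap pattern 2, 5, 2, 5, 2, 5 repeats every 2 events.
These are the Tuesdays and Thursdays of each week.
Next Thursday: April 6, 1995.
Next Tuesday: April 11, 1995.
Next Thursday: April 13, 1995.
The following Tuesday is April 18, 1995.
The following Thursday is April 20, 1995.
The following Tuesday is April 25, 1995.
The following Thursday is April 27, 1995.

April 27, 1995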